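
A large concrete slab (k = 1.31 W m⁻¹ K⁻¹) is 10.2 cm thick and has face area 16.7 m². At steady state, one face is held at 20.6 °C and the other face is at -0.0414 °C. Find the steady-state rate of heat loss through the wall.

Q = kA·ΔT/L = 1.31 × 16.7 × |20.6 °C − -0.0414 °C| / 0.102 = 4430 W

Q = 4.43 kW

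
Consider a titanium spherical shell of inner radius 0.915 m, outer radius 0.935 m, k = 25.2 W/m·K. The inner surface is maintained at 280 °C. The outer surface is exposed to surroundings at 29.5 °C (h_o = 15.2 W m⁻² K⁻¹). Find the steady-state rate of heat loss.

Q = 41300 W

Resistance network (inner→outer):
  R_titanium = (1/0.915 − 1/0.935)/(4πk) = 0.02338/(4π·25.2) = 7.382×10^-5 K/W
  R_conv,out = 1/(4πr²h) = 1/(4π·0.935²·15.2) = 0.005989 K/W
ΣR = 7.382×10^-5 + 0.005989 = 0.006063 K/W
Q = ΔT/ΣR = (280 °C − 29.5 °C)/0.006063 = 41300 W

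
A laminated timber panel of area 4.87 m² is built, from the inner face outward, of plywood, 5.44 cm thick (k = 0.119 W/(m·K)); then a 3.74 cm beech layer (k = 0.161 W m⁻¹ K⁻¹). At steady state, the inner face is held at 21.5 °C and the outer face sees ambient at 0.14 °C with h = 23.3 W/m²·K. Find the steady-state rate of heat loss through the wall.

Q = 142 W

Series thermal resistances, inner to outer:
  R_plywood = L/(kA) = 0.0544/(0.119·4.87) = 0.09387 K/W
  R_beech = L/(kA) = 0.0374/(0.161·4.87) = 0.04770 K/W
  R_conv,out = 1/(hA) = 1/(23.3·4.87) = 0.008813 K/W
ΣR = 0.09387 + 0.04770 + 0.008813 = 0.1504 K/W
Q = ΔT/ΣR = (21.5 °C − 0.14 °C)/0.1504 = 142 W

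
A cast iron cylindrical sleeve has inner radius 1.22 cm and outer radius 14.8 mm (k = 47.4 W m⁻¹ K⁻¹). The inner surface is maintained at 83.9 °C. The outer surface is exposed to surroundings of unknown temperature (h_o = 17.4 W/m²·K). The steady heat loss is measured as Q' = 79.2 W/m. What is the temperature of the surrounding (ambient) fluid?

T_out = 34.9 °C

Sum the resistances:
  R'_cast iron = ln(0.0148/0.0122)/(2πk) = 0.1932/(2π·47.4) = 6.487×10^-4 m·K/W
  R'_conv,out = 1/(2πr h) = 1/(2π·0.0148·17.4) = 0.6180 m·K/W
ΣR = 0.6187 m·K/W
ΔT = Q'·ΣR = 79.2 × 0.6187 = 49.00 K
Heat flows outward, so T_out = T_in − ΔT = 83.9 − 49.00 = 34.9 °C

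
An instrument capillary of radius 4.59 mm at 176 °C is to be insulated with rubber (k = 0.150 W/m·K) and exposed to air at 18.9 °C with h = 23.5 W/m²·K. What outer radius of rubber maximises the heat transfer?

For a cylinder, r_cr = k_ins/h = 0.150/23.5 = 0.00638 m = 0.638 cm

r_cr = 0.638 cm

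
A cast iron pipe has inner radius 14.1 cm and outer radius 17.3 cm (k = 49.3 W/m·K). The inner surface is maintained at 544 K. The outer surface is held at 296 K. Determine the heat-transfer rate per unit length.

Q' = 2πk·ΔT/ln(r₂/r₁) = 2π × 49.3 × 248 / ln(0.173/0.141) = 3.76×10^5 W/m

Q' = 376 kW/m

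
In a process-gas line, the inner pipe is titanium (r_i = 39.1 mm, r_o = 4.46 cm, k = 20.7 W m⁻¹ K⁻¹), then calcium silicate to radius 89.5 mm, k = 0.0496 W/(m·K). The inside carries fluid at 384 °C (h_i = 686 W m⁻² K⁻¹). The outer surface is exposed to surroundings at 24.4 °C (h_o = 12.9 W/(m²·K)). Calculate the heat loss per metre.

Q' = 151 W/m

Series thermal resistances, inner to outer:
  R'_conv,in = 1/(2πr h) = 1/(2π·0.0391·686) = 0.005934 m·K/W
  R'_titanium = ln(0.0446/0.0391)/(2πk) = 0.1316/(2π·20.7) = 0.001012 m·K/W
  R'_calcium silicate = ln(0.0895/0.0446)/(2πk) = 0.6965/(2π·0.0496) = 2.235 m·K/W
  R'_conv,out = 1/(2πr h) = 1/(2π·0.0895·12.9) = 0.1379 m·K/W
ΣR = 0.005934 + 0.001012 + 2.235 + 0.1379 = 2.380 m·K/W
Q' = ΔT/ΣR = (384 °C − 24.4 °C)/2.380 = 151 W/m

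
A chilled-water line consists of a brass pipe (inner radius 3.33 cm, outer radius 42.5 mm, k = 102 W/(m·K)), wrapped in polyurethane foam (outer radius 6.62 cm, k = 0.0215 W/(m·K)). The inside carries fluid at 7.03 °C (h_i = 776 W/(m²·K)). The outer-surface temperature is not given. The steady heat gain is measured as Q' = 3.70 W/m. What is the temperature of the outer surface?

T_out = 19.2 °C

Sum the resistances:
  R'_conv,in = 1/(2πr h) = 1/(2π·0.0333·776) = 0.006159 m·K/W
  R'_brass = ln(0.0425/0.0333)/(2πk) = 0.2439/(2π·102) = 3.806×10^-4 m·K/W
  R'_polyurethane foam = ln(0.0662/0.0425)/(2πk) = 0.4432/(2π·0.0215) = 3.281 m·K/W
ΣR = 3.287 m·K/W
ΔT = Q'·ΣR = 3.70 × 3.287 = 12.16 K
Heat flows inward, so T_out = T_in + ΔT = 7.03 + 12.16 = 19.2 °C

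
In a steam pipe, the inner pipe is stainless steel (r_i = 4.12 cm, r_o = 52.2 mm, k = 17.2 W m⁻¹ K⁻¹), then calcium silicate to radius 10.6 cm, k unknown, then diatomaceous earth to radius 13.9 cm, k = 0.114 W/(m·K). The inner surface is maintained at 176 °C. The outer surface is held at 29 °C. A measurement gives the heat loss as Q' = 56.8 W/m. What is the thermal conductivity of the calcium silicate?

ΣR = ΔT/Q' = |176 − 29|/56.8 = 2.588 m·K/W
Known resistances:
  R'_stainless steel = ln(0.0522/0.0412)/(2πk) = 0.2366/(2π·17.2) = 0.002190 m·K/W
  R'_diatomaceous earth = ln(0.139/0.106)/(2πk) = 0.2710/(2π·0.114) = 0.3784 m·K/W
R_calcium silicate = ΣR − ΣR_known = 2.588 − 0.3806 = 2.207 m·K/W
ln(r₂/r₁)/(2πk) = 2.207 ⇒ k = 0.7084/(2π·2.207) = 0.0511 W/m·K

k = 0.0511 W/m·K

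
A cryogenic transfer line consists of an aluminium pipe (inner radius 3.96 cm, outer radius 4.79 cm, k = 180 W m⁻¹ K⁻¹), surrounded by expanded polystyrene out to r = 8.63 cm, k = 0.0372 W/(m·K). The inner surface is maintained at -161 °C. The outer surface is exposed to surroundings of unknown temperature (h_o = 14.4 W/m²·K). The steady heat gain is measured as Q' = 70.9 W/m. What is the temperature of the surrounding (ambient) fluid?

T_out = 26.7 °C

Series resistances:
  R'_aluminium = ln(0.0479/0.0396)/(2πk) = 0.1903/(2π·180) = 1.683×10^-4 m·K/W
  R'_expanded polystyrene = ln(0.0863/0.0479)/(2πk) = 0.5887/(2π·0.0372) = 2.519 m·K/W
  R'_conv,out = 1/(2πr h) = 1/(2π·0.0863·14.4) = 0.1281 m·K/W
ΣR = 2.647 m·K/W
ΔT = Q'·ΣR = 70.9 × 2.647 = 187.7 K
Heat flows inward, so T_out = T_in + ΔT = -161 + 187.7 = 26.7 °C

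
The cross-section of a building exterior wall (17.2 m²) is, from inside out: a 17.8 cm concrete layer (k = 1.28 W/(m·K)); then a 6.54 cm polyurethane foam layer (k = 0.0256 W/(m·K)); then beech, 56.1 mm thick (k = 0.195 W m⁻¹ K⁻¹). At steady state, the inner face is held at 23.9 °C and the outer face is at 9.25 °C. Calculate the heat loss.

Q = 84.5 W

Treat each layer as a resistance in series:
  R_concrete = L/(kA) = 0.178/(1.28·17.2) = 0.008085 K/W
  R_polyurethane foam = L/(kA) = 0.0654/(0.0256·17.2) = 0.1485 K/W
  R_beech = L/(kA) = 0.0561/(0.195·17.2) = 0.01673 K/W
ΣR = 0.008085 + 0.1485 + 0.01673 = 0.1733 K/W
Q = ΔT/ΣR = (23.9 °C − 9.25 °C)/0.1733 = 84.5 W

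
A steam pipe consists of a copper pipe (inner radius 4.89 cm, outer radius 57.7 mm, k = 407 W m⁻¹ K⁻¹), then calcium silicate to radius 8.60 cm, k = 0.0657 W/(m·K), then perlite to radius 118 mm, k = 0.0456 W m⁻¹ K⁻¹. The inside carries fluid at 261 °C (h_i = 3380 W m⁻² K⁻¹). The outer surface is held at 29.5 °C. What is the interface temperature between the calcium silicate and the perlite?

T = 153 °C

Treat each layer as a resistance in series:
  R'_conv,in = 1/(2πr h) = 1/(2π·0.0489·3380) = 9.629×10^-4 m·K/W
  R'_copper = ln(0.0577/0.0489)/(2πk) = 0.1655/(2π·407) = 6.471×10^-5 m·K/W
  R'_calcium silicate = ln(0.0860/0.0577)/(2πk) = 0.3991/(2π·0.0657) = 0.9668 m·K/W
  R'_perlite = ln(0.118/0.0860)/(2πk) = 0.3163/(2π·0.0456) = 1.104 m·K/W
ΣR = 9.629×10^-4 + 6.471×10^-5 + 0.9668 + 1.104 = 2.072 m·K/W
Q' = ΔT/ΣR = (261 °C − 29.5 °C)/2.072 = 111.7 W/m
From the inner boundary to the calcium silicate/perlite interface, ΣR_partial = 0.9678 m·K/W.
T_interface = T_in − Q'·ΣR_partial = 261 °C − (111.7)(0.9678) = 153 °C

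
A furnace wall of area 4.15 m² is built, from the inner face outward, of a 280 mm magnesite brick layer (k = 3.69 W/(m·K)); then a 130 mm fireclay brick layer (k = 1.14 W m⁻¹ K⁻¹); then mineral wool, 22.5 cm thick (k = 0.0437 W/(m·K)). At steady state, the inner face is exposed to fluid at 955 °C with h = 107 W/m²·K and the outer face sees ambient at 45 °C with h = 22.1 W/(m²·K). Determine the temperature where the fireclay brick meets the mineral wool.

Series thermal resistances, inner to outer:
  R_conv,in = 1/(hA) = 1/(107·4.15) = 0.002252 K/W
  R_magnesite brick = L/(kA) = 0.280/(3.69·4.15) = 0.01828 K/W
  R_fireclay brick = L/(kA) = 0.130/(1.14·4.15) = 0.02748 K/W
  R_mineral wool = L/(kA) = 0.225/(0.0437·4.15) = 1.241 K/W
  R_conv,out = 1/(hA) = 1/(22.1·4.15) = 0.01090 K/W
ΣR = 0.002252 + 0.01828 + 0.02748 + 1.241 + 0.01090 = 1.300 K/W
Q = ΔT/ΣR = (955 °C − 45 °C)/1.300 = 700.0 W
From the inner boundary to the fireclay brick/mineral wool interface, ΣR_partial = 0.04801 K/W.
T_interface = T_in − Q·ΣR_partial = 955 °C − (700.0)(0.04801) = 921 °C

T = 921 °C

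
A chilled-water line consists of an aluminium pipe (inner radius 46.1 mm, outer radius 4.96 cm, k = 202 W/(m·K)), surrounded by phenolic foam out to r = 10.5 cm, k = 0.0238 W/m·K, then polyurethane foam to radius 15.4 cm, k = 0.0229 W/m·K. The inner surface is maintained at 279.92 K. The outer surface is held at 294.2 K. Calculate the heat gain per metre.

Resistance network (inner→outer):
  R'_aluminium = ln(0.0496/0.0461)/(2πk) = 0.07318/(2π·202) = 5.766×10^-5 m·K/W
  R'_phenolic foam = ln(0.105/0.0496)/(2πk) = 0.7500/(2π·0.0238) = 5.015 m·K/W
  R'_polyurethane foam = ln(0.154/0.105)/(2πk) = 0.3830/(2π·0.0229) = 2.662 m·K/W
ΣR = 5.766×10^-5 + 5.015 + 2.662 = 7.677 m·K/W
Q' = ΔT/ΣR = (279.92 K − 294.2 K)/7.677 = -1.86 W/m
(Negative Q' ⇒ heat flows inward; heat gain = 1.86 W/m.)

Q' = 1.86 W/m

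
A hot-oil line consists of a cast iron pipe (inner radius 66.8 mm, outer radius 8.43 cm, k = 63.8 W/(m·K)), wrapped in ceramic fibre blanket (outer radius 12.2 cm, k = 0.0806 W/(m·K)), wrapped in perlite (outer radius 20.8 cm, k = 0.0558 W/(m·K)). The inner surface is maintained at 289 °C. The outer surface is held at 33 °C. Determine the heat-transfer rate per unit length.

Series thermal resistances, inner to outer:
  R'_cast iron = ln(0.0843/0.0668)/(2πk) = 0.2327/(2π·63.8) = 5.804×10^-4 m·K/W
  R'_ceramic fibre blanket = ln(0.122/0.0843)/(2πk) = 0.3696/(2π·0.0806) = 0.7299 m·K/W
  R'_perlite = ln(0.208/0.122)/(2πk) = 0.5335/(2π·0.0558) = 1.522 m·K/W
ΣR = 5.804×10^-4 + 0.7299 + 1.522 = 2.252 m·K/W
Q' = ΔT/ΣR = (289 °C − 33 °C)/2.252 = 114 W/m

Q' = 114 W/m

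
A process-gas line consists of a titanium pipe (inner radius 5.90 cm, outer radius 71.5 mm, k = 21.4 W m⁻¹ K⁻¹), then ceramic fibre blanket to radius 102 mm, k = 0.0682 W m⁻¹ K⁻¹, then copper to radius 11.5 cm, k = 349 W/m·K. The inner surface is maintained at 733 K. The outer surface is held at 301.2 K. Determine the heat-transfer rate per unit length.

Q' = 520 W/m

Series thermal resistances, inner to outer:
  R'_titanium = ln(0.0715/0.0590)/(2πk) = 0.1922/(2π·21.4) = 0.001429 m·K/W
  R'_ceramic fibre blanket = ln(0.102/0.0715)/(2πk) = 0.3553/(2π·0.0682) = 0.8291 m·K/W
  R'_copper = ln(0.115/0.102)/(2πk) = 0.1200/(2π·349) = 5.471×10^-5 m·K/W
ΣR = 0.001429 + 0.8291 + 5.471×10^-5 = 0.8306 m·K/W
Q' = ΔT/ΣR = (733 K − 301.2 K)/0.8306 = 520 W/m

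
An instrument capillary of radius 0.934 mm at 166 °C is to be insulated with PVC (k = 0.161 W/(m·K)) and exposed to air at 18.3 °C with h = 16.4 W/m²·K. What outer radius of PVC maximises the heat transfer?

r_cr = 0.982 cm

For a cylinder, r_cr = k_ins/h = 0.161/16.4 = 0.00982 m = 0.982 cm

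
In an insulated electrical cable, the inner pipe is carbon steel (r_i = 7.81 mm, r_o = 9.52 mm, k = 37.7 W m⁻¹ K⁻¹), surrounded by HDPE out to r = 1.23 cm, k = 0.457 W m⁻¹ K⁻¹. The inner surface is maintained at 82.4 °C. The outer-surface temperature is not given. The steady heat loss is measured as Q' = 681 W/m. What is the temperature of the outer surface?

Sum the resistances:
  R'_carbon steel = ln(0.00952/0.00781)/(2πk) = 0.1980/(2π·37.7) = 8.358×10^-4 m·K/W
  R'_HDPE = ln(0.0123/0.00952)/(2πk) = 0.2562/(2π·0.457) = 0.08923 m·K/W
ΣR = 0.09006 m·K/W
ΔT = Q'·ΣR = 681 × 0.09006 = 61.33 K
Heat flows outward, so T_out = T_in − ΔT = 82.4 − 61.33 = 21.1 °C

T_out = 21.1 °C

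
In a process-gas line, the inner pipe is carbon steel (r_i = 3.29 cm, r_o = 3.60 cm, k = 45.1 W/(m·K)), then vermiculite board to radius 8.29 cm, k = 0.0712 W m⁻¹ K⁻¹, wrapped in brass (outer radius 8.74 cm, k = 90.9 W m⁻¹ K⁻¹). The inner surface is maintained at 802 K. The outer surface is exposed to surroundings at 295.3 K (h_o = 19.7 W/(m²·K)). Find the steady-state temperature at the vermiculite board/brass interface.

T = 319.3 K

Series thermal resistances, inner to outer:
  R'_carbon steel = ln(0.0360/0.0329)/(2πk) = 0.09005/(2π·45.1) = 3.178×10^-4 m·K/W
  R'_vermiculite board = ln(0.0829/0.0360)/(2πk) = 0.8341/(2π·0.0712) = 1.865 m·K/W
  R'_brass = ln(0.0874/0.0829)/(2πk) = 0.05286/(2π·90.9) = 9.255×10^-5 m·K/W
  R'_conv,out = 1/(2πr h) = 1/(2π·0.0874·19.7) = 0.09244 m·K/W
ΣR = 3.178×10^-4 + 1.865 + 9.255×10^-5 + 0.09244 = 1.958 m·K/W
Q' = ΔT/ΣR = (802 K − 295.3 K)/1.958 = 258.8 W/m
From the inner boundary to the vermiculite board/brass interface, ΣR_partial = 1.865 m·K/W.
T_interface = T_in − Q'·ΣR_partial = 802 K − (258.8)(1.865) = 319.3 K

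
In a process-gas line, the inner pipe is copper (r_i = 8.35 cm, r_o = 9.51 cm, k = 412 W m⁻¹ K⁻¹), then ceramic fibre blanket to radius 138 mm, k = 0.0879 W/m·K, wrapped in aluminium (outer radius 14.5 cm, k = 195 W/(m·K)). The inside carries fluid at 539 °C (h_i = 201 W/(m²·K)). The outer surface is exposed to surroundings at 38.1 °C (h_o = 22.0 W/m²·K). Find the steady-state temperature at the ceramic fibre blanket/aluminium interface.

Resistance network (inner→outer):
  R'_conv,in = 1/(2πr h) = 1/(2π·0.0835·201) = 0.009483 m·K/W
  R'_copper = ln(0.0951/0.0835)/(2πk) = 0.1301/(2π·412) = 5.025×10^-5 m·K/W
  R'_ceramic fibre blanket = ln(0.138/0.0951)/(2πk) = 0.3723/(2π·0.0879) = 0.6741 m·K/W
  R'_aluminium = ln(0.145/0.138)/(2πk) = 0.04948/(2π·195) = 4.038×10^-5 m·K/W
  R'_conv,out = 1/(2πr h) = 1/(2π·0.145·22.0) = 0.04989 m·K/W
ΣR = 0.009483 + 5.025×10^-5 + 0.6741 + 4.038×10^-5 + 0.04989 = 0.7336 m·K/W
Q' = ΔT/ΣR = (539 °C − 38.1 °C)/0.7336 = 682.8 W/m
From the inner boundary to the ceramic fibre blanket/aluminium interface, ΣR_partial = 0.6836 m·K/W.
T_interface = T_in − Q'·ΣR_partial = 539 °C − (682.8)(0.6836) = 72.2 °C

T = 72.2 °C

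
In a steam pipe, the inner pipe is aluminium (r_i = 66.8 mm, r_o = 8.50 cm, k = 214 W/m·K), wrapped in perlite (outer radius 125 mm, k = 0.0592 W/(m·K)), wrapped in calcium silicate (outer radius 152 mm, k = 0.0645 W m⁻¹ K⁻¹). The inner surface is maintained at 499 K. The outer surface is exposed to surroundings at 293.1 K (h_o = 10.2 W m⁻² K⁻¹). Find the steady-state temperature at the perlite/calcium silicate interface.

Resistance network (inner→outer):
  R'_aluminium = ln(0.0850/0.0668)/(2πk) = 0.2409/(2π·214) = 1.792×10^-4 m·K/W
  R'_perlite = ln(0.125/0.0850)/(2πk) = 0.3857/(2π·0.0592) = 1.037 m·K/W
  R'_calcium silicate = ln(0.152/0.125)/(2πk) = 0.1956/(2π·0.0645) = 0.4826 m·K/W
  R'_conv,out = 1/(2πr h) = 1/(2π·0.152·10.2) = 0.1027 m·K/W
ΣR = 1.792×10^-4 + 1.037 + 0.4826 + 0.1027 = 1.622 m·K/W
Q' = ΔT/ΣR = (499 K − 293.1 K)/1.622 = 126.9 W/m
From the inner boundary to the perlite/calcium silicate interface, ΣR_partial = 1.037 m·K/W.
T_interface = T_in − Q'·ΣR_partial = 499 K − (126.9)(1.037) = 367.4 K

T = 367.4 K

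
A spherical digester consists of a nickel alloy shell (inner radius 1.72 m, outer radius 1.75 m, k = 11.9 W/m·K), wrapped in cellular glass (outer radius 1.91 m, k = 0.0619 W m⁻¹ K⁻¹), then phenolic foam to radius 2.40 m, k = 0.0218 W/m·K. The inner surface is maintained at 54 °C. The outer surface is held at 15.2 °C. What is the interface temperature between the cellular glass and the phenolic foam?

Treat each layer as a resistance in series:
  R_nickel alloy = (1/1.72 − 1/1.75)/(4πk) = 0.009967/(4π·11.9) = 6.665×10^-5 K/W
  R_cellular glass = (1/1.75 − 1/1.91)/(4πk) = 0.04787/(4π·0.0619) = 0.06154 K/W
  R_phenolic foam = (1/1.91 − 1/2.40)/(4πk) = 0.1069/(4π·0.0218) = 0.3902 K/W
ΣR = 6.665×10^-5 + 0.06154 + 0.3902 = 0.4518 K/W
Q = ΔT/ΣR = (54 °C − 15.2 °C)/0.4518 = 85.88 W
From the inner boundary to the cellular glass/phenolic foam interface, ΣR_partial = 0.06161 K/W.
T_interface = T_in − Q·ΣR_partial = 54 °C − (85.88)(0.06161) = 48.7 °C

T = 48.7 °C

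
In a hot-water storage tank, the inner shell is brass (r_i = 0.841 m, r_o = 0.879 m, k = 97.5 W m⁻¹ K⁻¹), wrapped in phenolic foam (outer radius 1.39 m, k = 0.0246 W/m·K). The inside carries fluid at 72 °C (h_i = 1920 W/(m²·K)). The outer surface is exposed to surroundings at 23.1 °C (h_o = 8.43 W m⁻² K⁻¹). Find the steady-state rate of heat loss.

Series thermal resistances, inner to outer:
  R_conv,in = 1/(4πr²h) = 1/(4π·0.841²·1920) = 5.860×10^-5 K/W
  R_brass = (1/0.841 − 1/0.879)/(4πk) = 0.05140/(4π·97.5) = 4.196×10^-5 K/W
  R_phenolic foam = (1/0.879 − 1/1.39)/(4πk) = 0.4182/(4π·0.0246) = 1.353 K/W
  R_conv,out = 1/(4πr²h) = 1/(4π·1.39²·8.43) = 0.004886 K/W
ΣR = 5.860×10^-5 + 4.196×10^-5 + 1.353 + 0.004886 = 1.358 K/W
Q = ΔT/ΣR = (72 °C − 23.1 °C)/1.358 = 36.0 W

Q = 36.0 W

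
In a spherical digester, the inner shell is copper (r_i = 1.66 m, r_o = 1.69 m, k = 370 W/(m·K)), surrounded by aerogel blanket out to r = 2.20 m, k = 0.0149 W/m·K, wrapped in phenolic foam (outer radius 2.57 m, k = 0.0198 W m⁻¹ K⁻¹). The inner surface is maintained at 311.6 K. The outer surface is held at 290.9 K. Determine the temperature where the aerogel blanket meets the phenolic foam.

T = 296.4 K

Series thermal resistances, inner to outer:
  R_copper = (1/1.66 − 1/1.69)/(4πk) = 0.01069/(4π·370) = 2.300×10^-6 K/W
  R_aerogel blanket = (1/1.69 − 1/2.20)/(4πk) = 0.1372/(4π·0.0149) = 0.7326 K/W
  R_phenolic foam = (1/2.20 − 1/2.57)/(4πk) = 0.06544/(4π·0.0198) = 0.2630 K/W
ΣR = 2.300×10^-6 + 0.7326 + 0.2630 = 0.9956 K/W
Q = ΔT/ΣR = (311.6 K − 290.9 K)/0.9956 = 20.79 W
From the inner boundary to the aerogel blanket/phenolic foam interface, ΣR_partial = 0.7326 K/W.
T_interface = T_in − Q·ΣR_partial = 311.6 K − (20.79)(0.7326) = 296.4 K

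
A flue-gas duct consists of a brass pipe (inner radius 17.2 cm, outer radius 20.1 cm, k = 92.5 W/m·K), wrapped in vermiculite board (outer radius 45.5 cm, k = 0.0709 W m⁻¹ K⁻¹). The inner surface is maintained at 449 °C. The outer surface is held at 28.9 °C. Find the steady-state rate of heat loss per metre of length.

Q' = 229 W/m

Resistance network (inner→outer):
  R'_brass = ln(0.201/0.172)/(2πk) = 0.1558/(2π·92.5) = 2.681×10^-4 m·K/W
  R'_vermiculite board = ln(0.455/0.201)/(2πk) = 0.8170/(2π·0.0709) = 1.834 m·K/W
ΣR = 2.681×10^-4 + 1.834 = 1.834 m·K/W
Q' = ΔT/ΣR = (449 °C − 28.9 °C)/1.834 = 229 W/m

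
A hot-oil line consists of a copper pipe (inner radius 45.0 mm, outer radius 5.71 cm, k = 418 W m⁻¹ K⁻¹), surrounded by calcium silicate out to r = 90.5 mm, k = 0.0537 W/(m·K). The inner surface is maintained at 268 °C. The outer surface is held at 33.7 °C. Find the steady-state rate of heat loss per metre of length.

Series thermal resistances, inner to outer:
  R'_copper = ln(0.0571/0.0450)/(2πk) = 0.2381/(2π·418) = 9.067×10^-5 m·K/W
  R'_calcium silicate = ln(0.0905/0.0571)/(2πk) = 0.4605/(2π·0.0537) = 1.365 m·K/W
ΣR = 9.067×10^-5 + 1.365 = 1.365 m·K/W
Q' = ΔT/ΣR = (268 °C − 33.7 °C)/1.365 = 172 W/m

Q' = 172 W/m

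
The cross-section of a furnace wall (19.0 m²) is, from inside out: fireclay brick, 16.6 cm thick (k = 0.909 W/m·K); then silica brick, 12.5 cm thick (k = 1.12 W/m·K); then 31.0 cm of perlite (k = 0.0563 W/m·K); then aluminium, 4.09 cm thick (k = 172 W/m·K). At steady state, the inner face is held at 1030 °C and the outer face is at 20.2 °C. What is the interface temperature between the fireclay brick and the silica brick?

T = 998 °C

Resistance network (inner→outer):
  R_fireclay brick = L/(kA) = 0.166/(0.909·19.0) = 0.009611 K/W
  R_silica brick = L/(kA) = 0.125/(1.12·19.0) = 0.005874 K/W
  R_perlite = L/(kA) = 0.310/(0.0563·19.0) = 0.2898 K/W
  R_aluminium = L/(kA) = 0.0409/(172·19.0) = 1.252×10^-5 K/W
ΣR = 0.009611 + 0.005874 + 0.2898 + 1.252×10^-5 = 0.3053 K/W
Q = ΔT/ΣR = (1030 °C − 20.2 °C)/0.3053 = 3308 W
From the inner boundary to the fireclay brick/silica brick interface, ΣR_partial = 0.009611 K/W.
T_interface = T_in − Q·ΣR_partial = 1030 °C − (3308)(0.009611) = 998 °C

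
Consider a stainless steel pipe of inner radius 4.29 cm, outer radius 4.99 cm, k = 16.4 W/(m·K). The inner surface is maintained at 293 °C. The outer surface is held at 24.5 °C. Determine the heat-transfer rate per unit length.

Q' = 183 kW/m

Q' = 2πk·ΔT/ln(r₂/r₁) = 2π × 16.4 × 268.5 / ln(0.0499/0.0429) = 1.83×10^5 W/m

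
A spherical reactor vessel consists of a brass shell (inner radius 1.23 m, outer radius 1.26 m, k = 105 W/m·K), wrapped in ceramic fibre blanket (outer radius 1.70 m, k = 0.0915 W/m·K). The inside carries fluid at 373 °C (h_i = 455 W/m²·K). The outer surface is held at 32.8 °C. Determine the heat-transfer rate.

Treat each layer as a resistance in series:
  R_conv,in = 1/(4πr²h) = 1/(4π·1.23²·455) = 1.156×10^-4 K/W
  R_brass = (1/1.23 − 1/1.26)/(4πk) = 0.01936/(4π·105) = 1.467×10^-5 K/W
  R_ceramic fibre blanket = (1/1.26 − 1/1.70)/(4πk) = 0.2054/(4π·0.0915) = 0.1786 K/W
ΣR = 1.156×10^-4 + 1.467×10^-5 + 0.1786 = 0.1787 K/W
Q = ΔT/ΣR = (373 °C − 32.8 °C)/0.1787 = 1900 W

Q = 1900 W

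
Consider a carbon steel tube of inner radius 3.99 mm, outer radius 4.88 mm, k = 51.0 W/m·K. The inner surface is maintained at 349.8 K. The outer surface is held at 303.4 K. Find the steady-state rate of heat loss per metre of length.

Q' = 2πk·ΔT/ln(r₂/r₁) = 2π × 51.0 × 46.4 / ln(0.00488/0.00399) = 73800 W/m

Q' = 73800 W/m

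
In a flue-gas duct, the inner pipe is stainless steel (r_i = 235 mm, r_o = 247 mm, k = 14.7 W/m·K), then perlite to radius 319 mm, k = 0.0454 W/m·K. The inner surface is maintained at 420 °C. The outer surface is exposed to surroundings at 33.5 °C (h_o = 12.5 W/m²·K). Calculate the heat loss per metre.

Series thermal resistances, inner to outer:
  R'_stainless steel = ln(0.247/0.235)/(2πk) = 0.04980/(2π·14.7) = 5.392×10^-4 m·K/W
  R'_perlite = ln(0.319/0.247)/(2πk) = 0.2558/(2π·0.0454) = 0.8967 m·K/W
  R'_conv,out = 1/(2πr h) = 1/(2π·0.319·12.5) = 0.03991 m·K/W
ΣR = 5.392×10^-4 + 0.8967 + 0.03991 = 0.9371 m·K/W
Q' = ΔT/ΣR = (420 °C − 33.5 °C)/0.9371 = 412 W/m

Q' = 412 W/m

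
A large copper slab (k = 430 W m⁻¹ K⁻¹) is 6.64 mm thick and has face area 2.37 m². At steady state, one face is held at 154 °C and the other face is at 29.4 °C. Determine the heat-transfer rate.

Q = kA·ΔT/L = 430 × 2.37 × |154 °C − 29.4 °C| / 0.00664 = 1.91×10^7 W

Q = 19100 kW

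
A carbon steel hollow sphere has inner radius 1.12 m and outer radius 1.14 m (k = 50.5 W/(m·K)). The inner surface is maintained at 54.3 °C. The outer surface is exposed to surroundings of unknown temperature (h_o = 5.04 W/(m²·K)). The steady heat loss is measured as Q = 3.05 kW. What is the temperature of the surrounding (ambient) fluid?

T_out = 17.2 °C

Series resistances:
  R_carbon steel = (1/1.12 − 1/1.14)/(4πk) = 0.01566/(4π·50.5) = 2.468×10^-5 K/W
  R_conv,out = 1/(4πr²h) = 1/(4π·1.14²·5.04) = 0.01215 K/W
ΣR = 0.01217 K/W
ΔT = Q·ΣR = 3050 × 0.01217 = 37.12 K
Heat flows outward, so T_out = T_in − ΔT = 54.3 − 37.12 = 17.2 °C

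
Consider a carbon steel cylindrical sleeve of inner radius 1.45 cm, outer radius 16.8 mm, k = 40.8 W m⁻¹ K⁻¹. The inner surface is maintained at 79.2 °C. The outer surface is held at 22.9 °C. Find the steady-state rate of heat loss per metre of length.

Q' = 2πk·ΔT/ln(r₂/r₁) = 2π × 40.8 × 56.3 / ln(0.0168/0.0145) = 98000 W/m

Q' = 98000 W/m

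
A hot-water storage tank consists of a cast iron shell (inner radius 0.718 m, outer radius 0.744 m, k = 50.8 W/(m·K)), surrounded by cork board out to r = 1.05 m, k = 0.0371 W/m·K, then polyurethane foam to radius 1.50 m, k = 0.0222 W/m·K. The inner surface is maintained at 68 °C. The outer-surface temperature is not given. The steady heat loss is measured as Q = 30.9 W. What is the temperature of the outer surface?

Series resistances:
  R_cast iron = (1/0.718 − 1/0.744)/(4πk) = 0.04867/(4π·50.8) = 7.624×10^-5 K/W
  R_cork board = (1/0.744 − 1/1.05)/(4πk) = 0.3917/(4π·0.0371) = 0.8402 K/W
  R_polyurethane foam = (1/1.05 − 1/1.50)/(4πk) = 0.2857/(4π·0.0222) = 1.024 K/W
ΣR = 1.864 K/W
ΔT = Q·ΣR = 30.9 × 1.864 = 57.60 K
Heat flows outward, so T_out = T_in − ΔT = 68 − 57.60 = 10.4 °C

T_out = 10.4 °C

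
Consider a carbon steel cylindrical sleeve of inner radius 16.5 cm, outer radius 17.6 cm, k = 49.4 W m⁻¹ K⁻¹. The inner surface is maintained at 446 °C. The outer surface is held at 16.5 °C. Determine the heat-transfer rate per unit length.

Q' = 2.07×10^6 W/m

Q' = 2πk·ΔT/ln(r₂/r₁) = 2π × 49.4 × 429.5 / ln(0.176/0.165) = 2.07×10^6 W/m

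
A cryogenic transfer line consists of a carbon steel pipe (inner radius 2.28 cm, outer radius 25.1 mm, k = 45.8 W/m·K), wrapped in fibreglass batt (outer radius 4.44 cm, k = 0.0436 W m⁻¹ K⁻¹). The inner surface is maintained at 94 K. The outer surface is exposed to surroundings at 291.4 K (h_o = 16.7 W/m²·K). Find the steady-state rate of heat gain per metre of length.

Resistance network (inner→outer):
  R'_carbon steel = ln(0.0251/0.0228)/(2πk) = 0.09611/(2π·45.8) = 3.340×10^-4 m·K/W
  R'_fibreglass batt = ln(0.0444/0.0251)/(2πk) = 0.5704/(2π·0.0436) = 2.082 m·K/W
  R'_conv,out = 1/(2πr h) = 1/(2π·0.0444·16.7) = 0.2146 m·K/W
ΣR = 3.340×10^-4 + 2.082 + 0.2146 = 2.297 m·K/W
Q' = ΔT/ΣR = (94 K − 291.4 K)/2.297 = -85.9 W/m
(Negative Q' ⇒ heat flows inward; heat gain = 85.9 W/m.)

Q' = 85.9 W/m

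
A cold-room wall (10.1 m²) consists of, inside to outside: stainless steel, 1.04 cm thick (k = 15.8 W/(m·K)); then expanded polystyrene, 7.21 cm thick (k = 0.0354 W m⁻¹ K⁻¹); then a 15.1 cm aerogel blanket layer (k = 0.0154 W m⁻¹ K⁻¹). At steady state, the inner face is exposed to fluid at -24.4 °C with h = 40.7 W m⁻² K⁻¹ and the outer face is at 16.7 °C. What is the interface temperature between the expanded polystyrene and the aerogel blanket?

Resistance network (inner→outer):
  R_conv,in = 1/(hA) = 1/(40.7·10.1) = 0.002433 K/W
  R_stainless steel = L/(kA) = 0.0104/(15.8·10.1) = 6.517×10^-5 K/W
  R_expanded polystyrene = L/(kA) = 0.0721/(0.0354·10.1) = 0.2017 K/W
  R_aerogel blanket = L/(kA) = 0.151/(0.0154·10.1) = 0.9708 K/W
ΣR = 0.002433 + 6.517×10^-5 + 0.2017 + 0.9708 = 1.175 K/W
Q = ΔT/ΣR = (-24.4 °C − 16.7 °C)/1.175 = -34.98 W
From the inner boundary to the expanded polystyrene/aerogel blanket interface, ΣR_partial = 0.2042 K/W.
T_interface = T_in − Q·ΣR_partial = -24.4 °C − (-34.98)(0.2042) = -17.3 °C

T = -17.3 °C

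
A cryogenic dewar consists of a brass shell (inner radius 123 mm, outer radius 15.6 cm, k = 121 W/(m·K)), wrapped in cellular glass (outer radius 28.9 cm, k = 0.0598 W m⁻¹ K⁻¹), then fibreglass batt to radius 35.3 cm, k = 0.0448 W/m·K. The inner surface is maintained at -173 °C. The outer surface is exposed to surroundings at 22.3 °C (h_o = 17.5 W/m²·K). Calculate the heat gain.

Q = 38.5 W

Resistance network (inner→outer):
  R_brass = (1/0.123 − 1/0.156)/(4πk) = 1.720/(4π·121) = 0.001131 K/W
  R_cellular glass = (1/0.156 − 1/0.289)/(4πk) = 2.950/(4π·0.0598) = 3.926 K/W
  R_fibreglass batt = (1/0.289 − 1/0.353)/(4πk) = 0.6273/(4π·0.0448) = 1.114 K/W
  R_conv,out = 1/(4πr²h) = 1/(4π·0.353²·17.5) = 0.03649 K/W
ΣR = 0.001131 + 3.926 + 1.114 + 0.03649 = 5.078 K/W
Q = ΔT/ΣR = (-173 °C − 22.3 °C)/5.078 = -38.5 W
(Negative Q ⇒ heat flows inward; heat gain = 38.5 W.)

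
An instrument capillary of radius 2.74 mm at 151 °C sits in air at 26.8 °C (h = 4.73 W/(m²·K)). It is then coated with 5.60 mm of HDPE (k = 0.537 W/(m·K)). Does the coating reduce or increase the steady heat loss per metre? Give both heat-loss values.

increases: 10.1 → 28.5 W/m

Critical radius for a cylinder: r_cr = k/h = 0.114 m = 11.4 cm.
Outer radius after coating: r₂ = 0.00274 + 0.00560 = 0.00834 m.
Since r₁ < r_cr and r₂ ≤ r_cr, the coating moves toward the maximum at r_cr — heat loss rises.
Bare: R = 1/(2πr₁h) = 12.28 m·K/W; Q = 124.2/12.28 = 10.1 W/m.
Coated: R = R_cond + R_conv = 4.364 m·K/W; Q = 124.2/4.364 = 28.5 W/m.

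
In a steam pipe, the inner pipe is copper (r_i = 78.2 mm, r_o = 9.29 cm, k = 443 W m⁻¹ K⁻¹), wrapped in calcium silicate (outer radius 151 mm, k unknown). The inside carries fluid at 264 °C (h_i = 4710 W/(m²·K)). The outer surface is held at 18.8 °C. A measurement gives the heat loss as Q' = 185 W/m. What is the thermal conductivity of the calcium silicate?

k = 0.0584 W/m·K

ΣR = ΔT/Q' = |264 − 18.8|/185 = 1.325 m·K/W
Known resistances:
  R'_conv,in = 1/(2πr h) = 1/(2π·0.0782·4710) = 4.321×10^-4 m·K/W
  R'_copper = ln(0.0929/0.0782)/(2πk) = 0.1723/(2π·443) = 6.189×10^-5 m·K/W
R_calcium silicate = ΣR − ΣR_known = 1.325 − 4.940×10^-4 = 1.325 m·K/W
ln(r₂/r₁)/(2πk) = 1.325 ⇒ k = 0.4858/(2π·1.325) = 0.0584 W/m·K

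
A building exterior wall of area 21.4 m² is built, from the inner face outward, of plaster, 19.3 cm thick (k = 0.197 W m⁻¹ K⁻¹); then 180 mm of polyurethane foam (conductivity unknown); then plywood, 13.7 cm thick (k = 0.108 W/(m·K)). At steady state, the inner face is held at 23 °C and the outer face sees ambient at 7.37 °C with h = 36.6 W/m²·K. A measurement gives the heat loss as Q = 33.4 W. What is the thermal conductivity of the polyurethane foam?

k = 0.0233 W/m·K

ΣR = ΔT/Q = |23 − 7.37|/33.4 = 0.4680 K/W
Known resistances:
  R_plaster = L/(kA) = 0.193/(0.197·21.4) = 0.04578 K/W
  R_plywood = L/(kA) = 0.137/(0.108·21.4) = 0.05928 K/W
  R_conv,out = 1/(hA) = 1/(36.6·21.4) = 0.001277 K/W
R_polyurethane foam = ΣR − ΣR_known = 0.4680 − 0.1063 = 0.3617 K/W
L/(kA) = 0.3617 ⇒ k = 0.180/(0.3617·21.4) = 0.0233 W/m·K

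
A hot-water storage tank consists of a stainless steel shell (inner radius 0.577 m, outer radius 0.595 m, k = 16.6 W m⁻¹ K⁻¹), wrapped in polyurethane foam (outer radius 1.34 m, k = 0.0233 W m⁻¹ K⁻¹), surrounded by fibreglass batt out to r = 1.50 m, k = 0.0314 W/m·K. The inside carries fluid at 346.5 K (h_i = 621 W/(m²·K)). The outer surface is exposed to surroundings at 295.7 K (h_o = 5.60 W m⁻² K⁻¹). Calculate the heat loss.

Resistance network (inner→outer):
  R_conv,in = 1/(4πr²h) = 1/(4π·0.577²·621) = 3.849×10^-4 K/W
  R_stainless steel = (1/0.577 − 1/0.595)/(4πk) = 0.05243/(4π·16.6) = 2.513×10^-4 K/W
  R_polyurethane foam = (1/0.595 − 1/1.34)/(4πk) = 0.9344/(4π·0.0233) = 3.191 K/W
  R_fibreglass batt = (1/1.34 − 1/1.50)/(4πk) = 0.07960/(4π·0.0314) = 0.2017 K/W
  R_conv,out = 1/(4πr²h) = 1/(4π·1.50²·5.60) = 0.006316 K/W
ΣR = 3.849×10^-4 + 2.513×10^-4 + 3.191 + 0.2017 + 0.006316 = 3.400 K/W
Q = ΔT/ΣR = (346.5 K − 295.7 K)/3.400 = 14.9 W

Q = 14.9 W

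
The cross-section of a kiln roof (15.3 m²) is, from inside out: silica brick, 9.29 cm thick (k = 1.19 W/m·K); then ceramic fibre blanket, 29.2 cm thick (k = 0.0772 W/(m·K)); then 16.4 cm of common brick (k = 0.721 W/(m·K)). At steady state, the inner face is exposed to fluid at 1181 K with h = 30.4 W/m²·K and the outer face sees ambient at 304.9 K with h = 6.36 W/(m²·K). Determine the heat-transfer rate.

Q = 3.13 kW

Series thermal resistances, inner to outer:
  R_conv,in = 1/(hA) = 1/(30.4·15.3) = 0.002150 K/W
  R_silica brick = L/(kA) = 0.0929/(1.19·15.3) = 0.005102 K/W
  R_ceramic fibre blanket = L/(kA) = 0.292/(0.0772·15.3) = 0.2472 K/W
  R_common brick = L/(kA) = 0.164/(0.721·15.3) = 0.01487 K/W
  R_conv,out = 1/(hA) = 1/(6.36·15.3) = 0.01028 K/W
ΣR = 0.002150 + 0.005102 + 0.2472 + 0.01487 + 0.01028 = 0.2796 K/W
Q = ΔT/ΣR = (1181 K − 304.9 K)/0.2796 = 3130 W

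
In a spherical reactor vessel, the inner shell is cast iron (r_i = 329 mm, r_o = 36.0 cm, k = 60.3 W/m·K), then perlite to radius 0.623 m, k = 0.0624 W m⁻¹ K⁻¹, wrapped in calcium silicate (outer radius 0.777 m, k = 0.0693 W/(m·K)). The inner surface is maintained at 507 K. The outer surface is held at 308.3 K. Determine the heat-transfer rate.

Resistance network (inner→outer):
  R_cast iron = (1/0.329 − 1/0.360)/(4πk) = 0.2617/(4π·60.3) = 3.454×10^-4 K/W
  R_perlite = (1/0.360 − 1/0.623)/(4πk) = 1.173/(4π·0.0624) = 1.495 K/W
  R_calcium silicate = (1/0.623 − 1/0.777)/(4πk) = 0.3181/(4π·0.0693) = 0.3653 K/W
ΣR = 3.454×10^-4 + 1.495 + 0.3653 = 1.861 K/W
Q = ΔT/ΣR = (507 K − 308.3 K)/1.861 = 107 W

Q = 107 W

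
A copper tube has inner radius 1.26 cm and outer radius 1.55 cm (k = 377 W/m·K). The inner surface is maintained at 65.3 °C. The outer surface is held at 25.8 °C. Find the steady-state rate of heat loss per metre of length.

Q' = 2πk·ΔT/ln(r₂/r₁) = 2π × 377 × 39.5 / ln(0.0155/0.0126) = 4.52×10^5 W/m

Q' = 452 kW/m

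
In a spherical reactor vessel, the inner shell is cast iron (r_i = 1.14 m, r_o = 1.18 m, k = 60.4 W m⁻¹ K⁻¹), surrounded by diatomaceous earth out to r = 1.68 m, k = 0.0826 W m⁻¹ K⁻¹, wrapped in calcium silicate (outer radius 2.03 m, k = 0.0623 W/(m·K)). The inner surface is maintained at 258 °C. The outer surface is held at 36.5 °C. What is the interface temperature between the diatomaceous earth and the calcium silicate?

T = 114 °C

Series thermal resistances, inner to outer:
  R_cast iron = (1/1.14 − 1/1.18)/(4πk) = 0.02974/(4π·60.4) = 3.918×10^-5 K/W
  R_diatomaceous earth = (1/1.18 − 1/1.68)/(4πk) = 0.2522/(4π·0.0826) = 0.2430 K/W
  R_calcium silicate = (1/1.68 − 1/2.03)/(4πk) = 0.1026/(4π·0.0623) = 0.1311 K/W
ΣR = 3.918×10^-5 + 0.2430 + 0.1311 = 0.3741 K/W
Q = ΔT/ΣR = (258 °C − 36.5 °C)/0.3741 = 592.1 W
From the inner boundary to the diatomaceous earth/calcium silicate interface, ΣR_partial = 0.2430 K/W.
T_interface = T_in − Q·ΣR_partial = 258 °C − (592.1)(0.2430) = 114 °C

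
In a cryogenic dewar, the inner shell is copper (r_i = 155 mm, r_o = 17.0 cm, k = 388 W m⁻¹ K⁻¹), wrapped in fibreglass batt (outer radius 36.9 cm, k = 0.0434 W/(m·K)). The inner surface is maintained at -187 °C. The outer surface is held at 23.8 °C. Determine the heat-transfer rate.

Resistance network (inner→outer):
  R_copper = (1/0.155 − 1/0.170)/(4πk) = 0.5693/(4π·388) = 1.168×10^-4 K/W
  R_fibreglass batt = (1/0.170 − 1/0.369)/(4πk) = 3.172/(4π·0.0434) = 5.817 K/W
ΣR = 1.168×10^-4 + 5.817 = 5.817 K/W
Q = ΔT/ΣR = (-187 °C − 23.8 °C)/5.817 = -36.2 W
(Negative Q ⇒ heat flows inward; heat gain = 36.2 W.)

Q = 36.2 W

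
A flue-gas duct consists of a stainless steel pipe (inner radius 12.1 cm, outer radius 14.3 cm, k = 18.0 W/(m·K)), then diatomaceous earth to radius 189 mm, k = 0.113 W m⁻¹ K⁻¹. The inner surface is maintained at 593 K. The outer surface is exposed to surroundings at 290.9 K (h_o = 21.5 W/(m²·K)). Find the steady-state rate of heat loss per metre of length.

Q' = 697 W/m

Series thermal resistances, inner to outer:
  R'_stainless steel = ln(0.143/0.121)/(2πk) = 0.1671/(2π·18.0) = 0.001477 m·K/W
  R'_diatomaceous earth = ln(0.189/0.143)/(2πk) = 0.2789/(2π·0.113) = 0.3928 m·K/W
  R'_conv,out = 1/(2πr h) = 1/(2π·0.189·21.5) = 0.03917 m·K/W
ΣR = 0.001477 + 0.3928 + 0.03917 = 0.4334 m·K/W
Q' = ΔT/ΣR = (593 K − 290.9 K)/0.4334 = 697 W/m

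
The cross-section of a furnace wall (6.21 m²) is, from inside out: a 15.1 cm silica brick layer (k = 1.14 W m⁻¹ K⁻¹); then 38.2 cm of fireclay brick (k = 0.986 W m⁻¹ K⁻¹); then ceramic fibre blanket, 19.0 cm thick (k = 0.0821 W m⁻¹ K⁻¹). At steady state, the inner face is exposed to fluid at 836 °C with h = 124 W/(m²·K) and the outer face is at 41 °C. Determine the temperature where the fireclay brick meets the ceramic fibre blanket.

T = 688 °C

Resistance network (inner→outer):
  R_conv,in = 1/(hA) = 1/(124·6.21) = 0.001299 K/W
  R_silica brick = L/(kA) = 0.151/(1.14·6.21) = 0.02133 K/W
  R_fireclay brick = L/(kA) = 0.382/(0.986·6.21) = 0.06239 K/W
  R_ceramic fibre blanket = L/(kA) = 0.190/(0.0821·6.21) = 0.3727 K/W
ΣR = 0.001299 + 0.02133 + 0.06239 + 0.3727 = 0.4577 K/W
Q = ΔT/ΣR = (836 °C − 41 °C)/0.4577 = 1737 W
From the inner boundary to the fireclay brick/ceramic fibre blanket interface, ΣR_partial = 0.08502 K/W.
T_interface = T_in − Q·ΣR_partial = 836 °C − (1737)(0.08502) = 688 °C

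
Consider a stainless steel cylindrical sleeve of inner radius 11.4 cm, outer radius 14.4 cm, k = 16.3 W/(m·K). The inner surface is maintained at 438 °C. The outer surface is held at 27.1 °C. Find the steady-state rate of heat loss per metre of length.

Q' = 180 kW/m

Q' = 2πk·ΔT/ln(r₂/r₁) = 2π × 16.3 × 410.9 / ln(0.144/0.114) = 1.80×10^5 W/m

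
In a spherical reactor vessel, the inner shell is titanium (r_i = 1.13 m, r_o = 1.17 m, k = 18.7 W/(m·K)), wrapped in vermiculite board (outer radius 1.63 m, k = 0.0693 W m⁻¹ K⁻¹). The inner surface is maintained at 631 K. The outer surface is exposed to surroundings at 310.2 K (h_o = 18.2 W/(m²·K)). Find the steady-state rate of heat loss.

Resistance network (inner→outer):
  R_titanium = (1/1.13 − 1/1.17)/(4πk) = 0.03025/(4π·18.7) = 1.287×10^-4 K/W
  R_vermiculite board = (1/1.17 − 1/1.63)/(4πk) = 0.2412/(4π·0.0693) = 0.2770 K/W
  R_conv,out = 1/(4πr²h) = 1/(4π·1.63²·18.2) = 0.001646 K/W
ΣR = 1.287×10^-4 + 0.2770 + 0.001646 = 0.2788 K/W
Q = ΔT/ΣR = (631 K − 310.2 K)/0.2788 = 1150 W

Q = 1150 W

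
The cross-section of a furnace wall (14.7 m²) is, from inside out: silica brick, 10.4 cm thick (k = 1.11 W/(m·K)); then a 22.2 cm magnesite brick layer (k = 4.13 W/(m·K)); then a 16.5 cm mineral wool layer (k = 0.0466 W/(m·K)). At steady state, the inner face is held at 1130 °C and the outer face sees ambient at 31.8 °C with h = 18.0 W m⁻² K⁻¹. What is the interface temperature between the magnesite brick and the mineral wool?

Treat each layer as a resistance in series:
  R_silica brick = L/(kA) = 0.104/(1.11·14.7) = 0.006374 K/W
  R_magnesite brick = L/(kA) = 0.222/(4.13·14.7) = 0.003657 K/W
  R_mineral wool = L/(kA) = 0.165/(0.0466·14.7) = 0.2409 K/W
  R_conv,out = 1/(hA) = 1/(18.0·14.7) = 0.003779 K/W
ΣR = 0.006374 + 0.003657 + 0.2409 + 0.003779 = 0.2547 K/W
Q = ΔT/ΣR = (1130 °C − 31.8 °C)/0.2547 = 4312 W
From the inner boundary to the magnesite brick/mineral wool interface, ΣR_partial = 0.01003 K/W.
T_interface = T_in − Q·ΣR_partial = 1130 °C − (4312)(0.01003) = 1087 °C

T = 1087 °C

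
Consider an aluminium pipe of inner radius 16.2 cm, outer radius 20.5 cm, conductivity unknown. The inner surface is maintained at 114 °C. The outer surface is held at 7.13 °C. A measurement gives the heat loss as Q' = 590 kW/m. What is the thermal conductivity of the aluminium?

k = 207 W/m·K

ΣR = ΔT/Q' = |114 − 7.13|/5.90×10^5 = 1.811×10^-4 m·K/W
ln(r₂/r₁)/(2πk) = 1.811×10^-4 ⇒ k = 0.2354/(2π·1.811×10^-4) = 207 W/m·K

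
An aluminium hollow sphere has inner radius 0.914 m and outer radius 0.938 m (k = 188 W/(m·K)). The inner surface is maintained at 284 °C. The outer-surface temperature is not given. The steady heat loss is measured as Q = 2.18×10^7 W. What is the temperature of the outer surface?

T_out = 25.7 °C

Sum the resistances:
  R_aluminium = (1/0.914 − 1/0.938)/(4πk) = 0.02799/(4π·188) = 1.185×10^-5 K/W
ΣR = 1.185×10^-5 K/W
ΔT = Q·ΣR = 2.18×10^7 × 1.185×10^-5 = 258.3 K
Heat flows outward, so T_out = T_in − ΔT = 284 − 258.3 = 25.7 °C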